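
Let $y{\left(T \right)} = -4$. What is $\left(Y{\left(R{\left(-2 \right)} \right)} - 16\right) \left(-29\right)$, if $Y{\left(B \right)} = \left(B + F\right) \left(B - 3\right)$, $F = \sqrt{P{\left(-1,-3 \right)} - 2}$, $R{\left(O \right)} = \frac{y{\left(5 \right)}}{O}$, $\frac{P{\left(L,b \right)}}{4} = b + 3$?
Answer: $522 + 29 i \sqrt{2} \approx 522.0 + 41.012 i$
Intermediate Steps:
$P{\left(L,b \right)} = 12 + 4 b$ ($P{\left(L,b \right)} = 4 \left(b + 3\right) = 4 \left(3 + b\right) = 12 + 4 b$)
$R{\left(O \right)} = - \frac{4}{O}$
$F = i \sqrt{2}$ ($F = \sqrt{\left(12 + 4 \left(-3\right)\right) - 2} = \sqrt{\left(12 - 12\right) - 2} = \sqrt{0 - 2} = \sqrt{-2} = i \sqrt{2} \approx 1.4142 i$)
$Y{\left(B \right)} = \left(-3 + B\right) \left(B + i \sqrt{2}\right)$ ($Y{\left(B \right)} = \left(B + i \sqrt{2}\right) \left(B - 3\right) = \left(B + i \sqrt{2}\right) \left(-3 + B\right) = \left(-3 + B\right) \left(B + i \sqrt{2}\right)$)
$\left(Y{\left(R{\left(-2 \right)} \right)} - 16\right) \left(-29\right) = \left(\left(\left(- \frac{4}{-2}\right)^{2} - 3 \left(- \frac{4}{-2}\right) - 3 i \sqrt{2} + i \left(- \frac{4}{-2}\right) \sqrt{2}\right) - 16\right) \left(-29\right) = \left(\left(\left(\left(-4\right) \left(- \frac{1}{2}\right)\right)^{2} - 3 \left(\left(-4\right) \left(- \frac{1}{2}\right)\right) - 3 i \sqrt{2} + i \left(\left(-4\right) \left(- \frac{1}{2}\right)\right) \sqrt{2}\right) - 16\right) \left(-29\right) = \left(\left(2^{2} - 6 - 3 i \sqrt{2} + i 2 \sqrt{2}\right) - 16\right) \left(-29\right) = \left(\left(4 - 6 - 3 i \sqrt{2} + 2 i \sqrt{2}\right) - 16\right) \left(-29\right) = \left(\left(-2 - i \sqrt{2}\right) - 16\right) \left(-29\right) = \left(-18 - i \sqrt{2}\right) \left(-29\right) = 522 + 29 i \sqrt{2}$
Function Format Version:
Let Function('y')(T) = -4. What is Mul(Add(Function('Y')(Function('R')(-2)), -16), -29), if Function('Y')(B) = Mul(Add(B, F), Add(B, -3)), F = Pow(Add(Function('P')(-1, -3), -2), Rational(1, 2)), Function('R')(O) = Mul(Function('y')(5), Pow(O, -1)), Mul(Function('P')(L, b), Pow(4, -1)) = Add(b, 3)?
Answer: Add(522, Mul(29, I, Pow(2, Rational(1, 2)))) ≈ Add(522.00, Mul(41.012, I))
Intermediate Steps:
Function('P')(L, b) = Add(12, Mul(4, b)) (Function('P')(L, b) = Mul(4, Add(b, 3)) = Mul(4, Add(3, b)) = Add(12, Mul(4, b)))
Function('R')(O) = Mul(-4, Pow(O, -1))
F = Mul(I, Pow(2, Rational(1, 2))) (F = Pow(Add(Add(12, Mul(4, -3)), -2), Rational(1, 2)) = Pow(Add(Add(12, -12), -2), Rational(1, 2)) = Pow(Add(0, -2), Rational(1, 2)) = Pow(-2, Rational(1, 2)) = Mul(I, Pow(2, Rational(1, 2))) ≈ Mul(1.4142, I))
Function('Y')(B) = Mul(Add(-3, B), Add(B, Mul(I, Pow(2, Rational(1, 2))))) (Function('Y')(B) = Mul(Add(B, Mul(I, Pow(2, Rational(1, 2)))), Add(B, -3)) = Mul(Add(B, Mul(I, Pow(2, Rational(1, 2)))), Add(-3, B)) = Mul(Add(-3, B), Add(B, Mul(I, Pow(2, Rational(1, 2))))))
Mul(Add(Function('Y')(Function('R')(-2)), -16), -29) = Mul(Add(Add(Pow(Mul(-4, Pow(-2, -1)), 2), Mul(-3, Mul(-4, Pow(-2, -1))), Mul(-3, I, Pow(2, Rational(1, 2))), Mul(I, Mul(-4, Pow(-2, -1)), Pow(2, Rational(1, 2)))), -16), -29) = Mul(Add(Add(Pow(Mul(-4, Rational(-1, 2)), 2), Mul(-3, Mul(-4, Rational(-1, 2))), Mul(-3, I, Pow(2, Rational(1, 2))), Mul(I, Mul(-4, Rational(-1, 2)), Pow(2, Rational(1, 2)))), -16), -29) = Mul(Add(Add(Pow(2, 2), Mul(-3, 2), Mul(-3, I, Pow(2, Rational(1, 2))), Mul(I, 2, Pow(2, Rational(1, 2)))), -16), -29) = Mul(Add(Add(4, -6, Mul(-3, I, Pow(2, Rational(1, 2))), Mul(2, I, Pow(2, Rational(1, 2)))), -16), -29) = Mul(Add(Add(-2, Mul(-1, I, Pow(2, Rational(1, 2)))), -16), -29) = Mul(Add(-18, Mul(-1, I, Pow(2, Rational(1, 2)))), -29) = Add(522, Mul(29, I, Pow(2, Rational(1, 2))))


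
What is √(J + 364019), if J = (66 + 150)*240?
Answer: √415859 ≈ 644.87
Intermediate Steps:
J = 51840 (J = 216*240 = 51840)
√(J + 364019) = √(51840 + 364019) = √415859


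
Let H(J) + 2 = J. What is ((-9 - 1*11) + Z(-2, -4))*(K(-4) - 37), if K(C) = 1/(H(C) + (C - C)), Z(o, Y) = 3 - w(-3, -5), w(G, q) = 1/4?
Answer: 5129/8 ≈ 641.13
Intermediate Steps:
H(J) = -2 + J
w(G, q) = ¼
Z(o, Y) = 11/4 (Z(o, Y) = 3 - 1*¼ = 3 - ¼ = 11/4)
K(C) = 1/(-2 + C) (K(C) = 1/((-2 + C) + (C - C)) = 1/((-2 + C) + 0) = 1/(-2 + C))
((-9 - 1*11) + Z(-2, -4))*(K(-4) - 37) = ((-9 - 1*11) + 11/4)*(1/(-2 - 4) - 37) = ((-9 - 11) + 11/4)*(1/(-6) - 37) = (-20 + 11/4)*(-⅙ - 37) = -69/4*(-223/6) = 5129/8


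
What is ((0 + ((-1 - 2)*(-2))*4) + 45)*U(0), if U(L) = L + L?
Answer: 0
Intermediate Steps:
U(L) = 2*L
((0 + ((-1 - 2)*(-2))*4) + 45)*U(0) = ((0 + ((-1 - 2)*(-2))*4) + 45)*(2*0) = ((0 - 3*(-2)*4) + 45)*0 = ((0 + 6*4) + 45)*0 = ((0 + 24) + 45)*0 = (24 + 45)*0 = 69*0 = 0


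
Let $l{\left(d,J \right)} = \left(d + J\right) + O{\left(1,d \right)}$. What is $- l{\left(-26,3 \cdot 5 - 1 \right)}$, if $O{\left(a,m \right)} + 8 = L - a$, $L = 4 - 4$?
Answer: $21$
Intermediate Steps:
$L = 0$
$O{\left(a,m \right)} = -8 - a$ ($O{\left(a,m \right)} = -8 + \left(0 - a\right) = -8 - a$)
$l{\left(d,J \right)} = -9 + J + d$ ($l{\left(d,J \right)} = \left(d + J\right) - 9 = \left(J + d\right) - 9 = -9 + J + d$)
$- l{\left(-26,3 \cdot 5 - 1 \right)} = - (-9 + \left(3 \cdot 5 - 1\right) - 26) = - (-9 + \left(15 - 1\right) - 26) = - (-9 + 14 - 26) = \left(-1\right) \left(-21\right) = 21$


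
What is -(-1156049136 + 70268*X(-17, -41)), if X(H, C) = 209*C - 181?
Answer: 1770894136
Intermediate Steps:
X(H, C) = -181 + 209*C
-(-1156049136 + 70268*X(-17, -41)) = -(-1168767644 - 602126492) = -70268/(1/((-181 - 8569) - 16452)) = -70268/(1/(-8750 - 16452)) = -70268/(1/(-25202)) = -70268/(-1/25202) = -70268*(-25202) = 1770894136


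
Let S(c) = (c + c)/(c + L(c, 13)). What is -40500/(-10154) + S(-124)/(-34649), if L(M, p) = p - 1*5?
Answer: 20347310476/5101476217 ≈ 3.9885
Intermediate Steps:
L(M, p) = -5 + p (L(M, p) = p - 5 = -5 + p)
S(c) = 2*c/(8 + c) (S(c) = (c + c)/(c + (-5 + 13)) = (2*c)/(c + 8) = (2*c)/(8 + c) = 2*c/(8 + c))
-40500/(-10154) + S(-124)/(-34649) = -40500/(-10154) + (2*(-124)/(8 - 124))/(-34649) = -40500*(-1/10154) + (2*(-124)/(-116))*(-1/34649) = 20250/5077 + (2*(-124)*(-1/116))*(-1/34649) = 20250/5077 + (62/29)*(-1/34649) = 20250/5077 - 62/1004821 = 20347310476/5101476217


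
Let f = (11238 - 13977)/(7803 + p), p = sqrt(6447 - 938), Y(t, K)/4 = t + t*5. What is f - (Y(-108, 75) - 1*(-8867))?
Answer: -382051529917/60881300 + 2739*sqrt(5509)/60881300 ≈ -6275.3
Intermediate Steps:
Y(t, K) = 24*t (Y(t, K) = 4*(t + t*5) = 4*(t + 5*t) = 4*(6*t) = 24*t)
p = sqrt(5509) ≈ 74.223
f = -2739/(7803 + sqrt(5509)) (f = (11238 - 13977)/(7803 + sqrt(5509)) = -2739/(7803 + sqrt(5509)) ≈ -0.34771)
f - (Y(-108, 75) - 1*(-8867)) = (-21372417/60881300 + 2739*sqrt(5509)/60881300) - (24*(-108) - 1*(-8867)) = (-21372417/60881300 + 2739*sqrt(5509)/60881300) - (-2592 + 8867) = (-21372417/60881300 + 2739*sqrt(5509)/60881300) - 1*6275 = (-21372417/60881300 + 2739*sqrt(5509)/60881300) - 6275 = -382051529917/60881300 + 2739*sqrt(5509)/60881300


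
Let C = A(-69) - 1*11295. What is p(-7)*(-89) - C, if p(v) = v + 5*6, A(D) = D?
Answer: 9317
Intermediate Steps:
p(v) = 30 + v (p(v) = v + 30 = 30 + v)
C = -11364 (C = -69 - 1*11295 = -69 - 11295 = -11364)
p(-7)*(-89) - C = (30 - 7)*(-89) - 1*(-11364) = 23*(-89) + 11364 = -2047 + 11364 = 9317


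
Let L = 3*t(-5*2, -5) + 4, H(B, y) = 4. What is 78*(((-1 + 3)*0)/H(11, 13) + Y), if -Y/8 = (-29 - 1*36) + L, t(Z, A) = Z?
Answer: 56784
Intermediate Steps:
L = -26 (L = 3*(-5*2) + 4 = 3*(-10) + 4 = -30 + 4 = -26)
Y = 728 (Y = -8*((-29 - 1*36) - 26) = -8*((-29 - 36) - 26) = -8*(-65 - 26) = -8*(-91) = 728)
78*(((-1 + 3)*0)/H(11, 13) + Y) = 78*(((-1 + 3)*0)/4 + 728) = 78*((2*0)*(1/4) + 728) = 78*(0*(1/4) + 728) = 78*(0 + 728) = 78*728 = 56784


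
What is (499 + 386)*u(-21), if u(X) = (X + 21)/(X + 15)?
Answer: 0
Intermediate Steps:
u(X) = (21 + X)/(15 + X)
(499 + 386)*u(-21) = (499 + 386)*((21 - 21)/(15 - 21)) = 885*(0/(-6)) = 885*(-⅙*0) = 885*0 = 0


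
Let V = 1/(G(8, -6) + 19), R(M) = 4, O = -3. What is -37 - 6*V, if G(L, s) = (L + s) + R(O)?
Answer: -931/25 ≈ -37.240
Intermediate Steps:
G(L, s) = 4 + L + s (G(L, s) = (L + s) + 4 = 4 + L + s)
V = 1/25 (V = 1/((4 + 8 - 6) + 19) = 1/(6 + 19) = 1/25 ≈ 0.040000)
-37 - 6*V = -37 - 6*1/25 = -37 - 6/25 = -931/25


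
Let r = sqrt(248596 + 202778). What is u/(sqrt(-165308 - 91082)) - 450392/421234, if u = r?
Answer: -225196/210617 - I*sqrt(28931944965)/128195 ≈ -1.0692 - 1.3268*I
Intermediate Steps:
r = sqrt(451374) ≈ 671.84
u = sqrt(451374) ≈ 671.84
u/(sqrt(-165308 - 91082)) - 450392/421234 = sqrt(451374)/(sqrt(-165308 - 91082)) - 450392/421234 = sqrt(451374)/(sqrt(-256390)) - 450392*1/421234 = sqrt(451374)/((I*sqrt(256390))) - 225196/210617 = sqrt(451374)*(-I*sqrt(256390)/256390) - 225196/210617 = -I*sqrt(28931944965)/128195 - 225196/210617 = -225196/210617 - I*sqrt(28931944965)/128195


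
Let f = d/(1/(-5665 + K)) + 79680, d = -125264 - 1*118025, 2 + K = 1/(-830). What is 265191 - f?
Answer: -1144182842449/830 ≈ -1.3785e+9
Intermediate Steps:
K = -1661/830 (K = -2 + 1/(-830) = -2 - 1/830 = -1661/830 ≈ -2.0012)
d = -243289 (d = -125264 - 118025 = -243289)
f = 1144402950979/830 (f = -243289/(1/(-5665 - 1661/830)) + 79680 = -243289/(1/(-4703611/830)) + 79680 = -243289/(-830/4703611) + 79680 = -243289*(-4703611/830) + 79680 = 1144336816579/830 + 79680 = 1144402950979/830 ≈ 1.3788e+9)
265191 - f = 265191 - 1*1144402950979/830 = 265191 - 1144402950979/830 = -1144182842449/830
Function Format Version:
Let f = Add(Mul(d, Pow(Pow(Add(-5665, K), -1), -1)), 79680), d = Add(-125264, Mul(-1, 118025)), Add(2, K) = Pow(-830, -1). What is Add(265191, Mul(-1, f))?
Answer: Rational(-1144182842449, 830) ≈ -1.3785e+9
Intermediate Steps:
K = Rational(-1661, 830) (K = Add(-2, Pow(-830, -1)) = Add(-2, Rational(-1, 830)) = Rational(-1661, 830) ≈ -2.0012)
d = -243289 (d = Add(-125264, -118025) = -243289)
f = Rational(1144402950979, 830) (f = Add(Mul(-243289, Pow(Pow(Add(-5665, Rational(-1661, 830)), -1), -1)), 79680) = Add(Mul(-243289, Pow(Pow(Rational(-4703611, 830), -1), -1)), 79680) = Add(Mul(-243289, Pow(Rational(-830, 4703611), -1)), 79680) = Add(Mul(-243289, Rational(-4703611, 830)), 79680) = Add(Rational(1144336816579, 830), 79680) = Rational(1144402950979, 830) ≈ 1.3788e+9)
Add(265191, Mul(-1, f)) = Add(265191, Mul(-1, Rational(1144402950979, 830))) = Add(265191, Rational(-1144402950979, 830)) = Rational(-1144182842449, 830)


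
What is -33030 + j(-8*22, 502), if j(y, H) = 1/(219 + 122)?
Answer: -11263229/341 ≈ -33030.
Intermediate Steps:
j(y, H) = 1/341
-33030 + j(-8*22, 502) = -33030 + 1/341 = -11263229/341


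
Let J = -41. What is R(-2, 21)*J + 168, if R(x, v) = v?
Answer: -693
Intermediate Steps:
R(-2, 21)*J + 168 = 21*(-41) + 168 = -861 + 168 = -693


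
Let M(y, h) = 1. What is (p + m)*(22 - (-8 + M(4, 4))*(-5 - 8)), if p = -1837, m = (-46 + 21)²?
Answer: 83628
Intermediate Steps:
m = 625 (m = (-25)² = 625)
(p + m)*(22 - (-8 + M(4, 4))*(-5 - 8)) = (-1837 + 625)*(22 - (-8 + 1)*(-5 - 8)) = -1212*(22 - (-7)*(-13)) = -1212*(22 - 1*91) = -1212*(22 - 91) = -1212*(-69) = 83628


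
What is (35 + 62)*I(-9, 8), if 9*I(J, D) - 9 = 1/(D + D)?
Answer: 14065/144 ≈ 97.674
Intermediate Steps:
I(J, D) = 1 + 1/(18*D) (I(J, D) = 1 + 1/(9*(D + D)) = 1 + 1/(9*((2*D))) = 1 + (1/(2*D))/9 = 1 + 1/(18*D))
(35 + 62)*I(-9, 8) = (35 + 62)*((1/18 + 8)/8) = 97*((1/8)*(145/18)) = 97*(145/144) = 14065/144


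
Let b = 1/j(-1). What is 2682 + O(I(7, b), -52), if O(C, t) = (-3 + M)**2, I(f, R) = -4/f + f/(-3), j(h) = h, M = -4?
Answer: 2731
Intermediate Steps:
b = -1 (b = 1/(-1) = -1)
I(f, R) = -4/f - f/3 (I(f, R) = -4/f + f*(-1/3) = -4/f - f/3)
O(C, t) = 49 (O(C, t) = (-3 - 4)**2 = (-7)**2 = 49)
2682 + O(I(7, b), -52) = 2682 + 49 = 2731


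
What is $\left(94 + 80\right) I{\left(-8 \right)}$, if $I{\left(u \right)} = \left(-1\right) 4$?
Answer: $-696$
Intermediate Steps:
$I{\left(u \right)} = -4$
$\left(94 + 80\right) I{\left(-8 \right)} = \left(94 + 80\right) \left(-4\right) = 174 \left(-4\right) = -696$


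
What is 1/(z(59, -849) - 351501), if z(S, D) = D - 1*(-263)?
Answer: -1/352087 ≈ -2.8402e-6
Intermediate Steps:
z(S, D) = 263 + D (z(S, D) = D + 263 = 263 + D)
1/(z(59, -849) - 351501) = 1/((263 - 849) - 351501) = 1/(-586 - 351501) = 1/(-352087) = -1/352087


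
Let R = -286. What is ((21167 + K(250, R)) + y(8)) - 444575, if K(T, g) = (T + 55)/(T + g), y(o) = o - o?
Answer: -15242993/36 ≈ -4.2342e+5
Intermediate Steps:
y(o) = 0
K(T, g) = (55 + T)/(T + g)
((21167 + K(250, R)) + y(8)) - 444575 = ((21167 + (55 + 250)/(250 - 286)) + 0) - 444575 = ((21167 + 305/(-36)) + 0) - 444575 = ((21167 - 1/36*305) + 0) - 444575 = ((21167 - 305/36) + 0) - 444575 = (761707/36 + 0) - 444575 = 761707/36 - 444575 = -15242993/36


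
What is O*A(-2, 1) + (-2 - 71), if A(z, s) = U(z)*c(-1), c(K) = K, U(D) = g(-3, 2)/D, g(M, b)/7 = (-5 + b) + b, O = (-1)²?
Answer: -153/2 ≈ -76.500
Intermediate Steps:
O = 1
g(M, b) = -35 + 14*b (g(M, b) = 7*((-5 + b) + b) = 7*(-5 + 2*b) = -35 + 14*b)
U(D) = -7/D (U(D) = (-35 + 14*2)/D = (-35 + 28)/D = -7/D)
A(z, s) = 7/z (A(z, s) = -7/z*(-1) = 7/z)
O*A(-2, 1) + (-2 - 71) = 1*(7/(-2)) + (-2 - 71) = 1*(7*(-½)) - 73 = 1*(-7/2) - 73 = -7/2 - 73 = -153/2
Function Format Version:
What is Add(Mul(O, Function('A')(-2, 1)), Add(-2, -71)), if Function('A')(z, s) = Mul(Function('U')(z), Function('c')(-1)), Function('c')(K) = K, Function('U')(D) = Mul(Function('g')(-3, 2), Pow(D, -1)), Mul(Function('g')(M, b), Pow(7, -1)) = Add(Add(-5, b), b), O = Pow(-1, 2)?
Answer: Rational(-153, 2) ≈ -76.500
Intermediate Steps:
O = 1
Function('g')(M, b) = Add(-35, Mul(14, b)) (Function('g')(M, b) = Mul(7, Add(Add(-5, b), b)) = Mul(7, Add(-5, Mul(2, b))) = Add(-35, Mul(14, b)))
Function('U')(D) = Mul(-7, Pow(D, -1)) (Function('U')(D) = Mul(Add(-35, Mul(14, 2)), Pow(D, -1)) = Mul(Add(-35, 28), Pow(D, -1)) = Mul(-7, Pow(D, -1)))
Function('A')(z, s) = Mul(7, Pow(z, -1)) (Function('A')(z, s) = Mul(Mul(-7, Pow(z, -1)), -1) = Mul(7, Pow(z, -1)))
Add(Mul(O, Function('A')(-2, 1)), Add(-2, -71)) = Add(Mul(1, Mul(7, Pow(-2, -1))), Add(-2, -71)) = Add(Mul(1, Mul(7, Rational(-1, 2))), -73) = Add(Mul(1, Rational(-7, 2)), -73) = Add(Rational(-7, 2), -73) = Rational(-153, 2)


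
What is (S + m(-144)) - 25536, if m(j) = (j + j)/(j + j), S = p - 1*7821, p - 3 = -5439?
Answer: -38792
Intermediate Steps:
p = -5436 (p = 3 - 5439 = -5436)
S = -13257 (S = -5436 - 1*7821 = -5436 - 7821 = -13257)
m(j) = 1 (m(j) = (2*j)/((2*j)) = (2*j)*(1/(2*j)) = 1)
(S + m(-144)) - 25536 = (-13257 + 1) - 25536 = -13256 - 25536 = -38792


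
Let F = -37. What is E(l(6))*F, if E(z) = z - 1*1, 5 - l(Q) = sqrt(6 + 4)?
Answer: -148 + 37*sqrt(10) ≈ -30.996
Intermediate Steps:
l(Q) = 5 - sqrt(10) (l(Q) = 5 - sqrt(6 + 4) = 5 - sqrt(10))
E(z) = -1 + z (E(z) = z - 1 = -1 + z)
E(l(6))*F = (-1 + (5 - sqrt(10)))*(-37) = (4 - sqrt(10))*(-37) = -148 + 37*sqrt(10)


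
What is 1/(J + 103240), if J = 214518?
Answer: 1/317758 ≈ 3.1470e-6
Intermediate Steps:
1/(J + 103240) = 1/(214518 + 103240) = 1/317758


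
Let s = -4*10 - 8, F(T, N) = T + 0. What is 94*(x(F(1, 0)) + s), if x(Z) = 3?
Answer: -4230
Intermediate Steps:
F(T, N) = T
s = -48 (s = -40 - 8 = -48)
94*(x(F(1, 0)) + s) = 94*(3 - 48) = 94*(-45) = -4230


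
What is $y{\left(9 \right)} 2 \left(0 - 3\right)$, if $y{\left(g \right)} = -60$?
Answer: $360$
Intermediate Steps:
$y{\left(9 \right)} 2 \left(0 - 3\right) = - 60 \cdot 2 \left(0 - 3\right) = - 60 \cdot 2 \left(-3\right) = \left(-60\right) \left(-6\right) = 360$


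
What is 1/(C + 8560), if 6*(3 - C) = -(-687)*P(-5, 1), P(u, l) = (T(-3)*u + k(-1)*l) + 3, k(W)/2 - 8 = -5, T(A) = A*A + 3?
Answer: 2/28805 ≈ 6.9432e-5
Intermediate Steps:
T(A) = 3 + A² (T(A) = A² + 3 = 3 + A²)
k(W) = 6 (k(W) = 16 + 2*(-5) = 16 - 10 = 6)
P(u, l) = 3 + 6*l + 12*u (P(u, l) = ((3 + (-3)²)*u + 6*l) + 3 = ((3 + 9)*u + 6*l) + 3 = (12*u + 6*l) + 3 = (6*l + 12*u) + 3 = 3 + 6*l + 12*u)
C = 11685/2 (C = 3 - (-229)*(-(3 + 6*1 + 12*(-5)))/2 = 3 - (-229)*(-(3 + 6 - 60))/2 = 3 - (-229)*(-1*(-51))/2 = 3 - (-229)*51/2 = 3 - ⅙*(-35037) = 3 + 11679/2 = 11685/2 ≈ 5842.5)
1/(C + 8560) = 1/(11685/2 + 8560) = 1/(28805/2) = 2/28805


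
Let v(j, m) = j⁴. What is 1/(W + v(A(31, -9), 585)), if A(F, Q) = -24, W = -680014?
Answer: -1/348238 ≈ -2.8716e-6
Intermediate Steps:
1/(W + v(A(31, -9), 585)) = 1/(-680014 + (-24)⁴) = 1/(-680014 + 331776) = 1/(-348238) = -1/348238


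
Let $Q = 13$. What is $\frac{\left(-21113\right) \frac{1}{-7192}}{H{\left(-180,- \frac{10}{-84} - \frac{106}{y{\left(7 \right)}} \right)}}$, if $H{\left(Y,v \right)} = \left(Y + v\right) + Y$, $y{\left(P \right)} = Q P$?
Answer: $- \frac{5763849}{708883076} \approx -0.0081309$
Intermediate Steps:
$y{\left(P \right)} = 13 P$
$H{\left(Y,v \right)} = v + 2 Y$
$\frac{\left(-21113\right) \frac{1}{-7192}}{H{\left(-180,- \frac{10}{-84} - \frac{106}{y{\left(7 \right)}} \right)}} = \frac{\left(-21113\right) \frac{1}{-7192}}{\left(- \frac{10}{-84} - \frac{106}{13 \cdot 7}\right) + 2 \left(-180\right)} = \frac{\left(-21113\right) \left(- \frac{1}{7192}\right)}{\left(\left(-10\right) \left(- \frac{1}{84}\right) - \frac{106}{91}\right) - 360} = \frac{21113}{7192 \left(\left(\frac{5}{42} - \frac{106}{91}\right) - 360\right)} = \frac{21113}{7192 \left(- \frac{571}{546} - 360\right)} = \frac{21113}{7192 \left(- \frac{197131}{546}\right)} = \frac{21113}{7192} \left(- \frac{546}{197131}\right) = - \frac{5763849}{708883076}$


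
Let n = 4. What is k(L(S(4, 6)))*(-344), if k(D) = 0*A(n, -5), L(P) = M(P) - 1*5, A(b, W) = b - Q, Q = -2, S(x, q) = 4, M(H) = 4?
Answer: 0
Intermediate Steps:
A(b, W) = 2 + b (A(b, W) = b - 1*(-2) = b + 2 = 2 + b)
L(P) = -1 (L(P) = 4 - 1*5 = 4 - 5 = -1)
k(D) = 0 (k(D) = 0*(2 + 4) = 0*6 = 0)
k(L(S(4, 6)))*(-344) = 0*(-344) = 0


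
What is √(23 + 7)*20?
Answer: 20*√30 ≈ 109.54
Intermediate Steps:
√(23 + 7)*20 = √30*20 = 20*√30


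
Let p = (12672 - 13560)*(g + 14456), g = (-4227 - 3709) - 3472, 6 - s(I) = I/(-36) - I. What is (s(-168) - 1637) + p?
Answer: -8125283/3 ≈ -2.7084e+6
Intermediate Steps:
s(I) = 6 + 37*I/36 (s(I) = 6 - (I/(-36) - I) = 6 - (I*(-1/36) - I) = 6 - (-I/36 - I) = 6 - (-37)*I/36 = 6 + 37*I/36)
g = -11408 (g = -7936 - 3472 = -11408)
p = -2706624 (p = (12672 - 13560)*(-11408 + 14456) = -888*3048 = -2706624)
(s(-168) - 1637) + p = ((6 + (37/36)*(-168)) - 1637) - 2706624 = ((6 - 518/3) - 1637) - 2706624 = (-500/3 - 1637) - 2706624 = -5411/3 - 2706624 = -8125283/3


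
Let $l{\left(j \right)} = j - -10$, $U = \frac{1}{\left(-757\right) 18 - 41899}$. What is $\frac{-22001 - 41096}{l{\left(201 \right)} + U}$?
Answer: $- \frac{3503460925}{11715774} \approx -299.04$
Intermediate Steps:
$U = - \frac{1}{55525}$ ($U = \frac{1}{-13626 - 41899} = \frac{1}{-55525} = - \frac{1}{55525} \approx -1.801 \cdot 10^{-5}$)
$l{\left(j \right)} = 10 + j$ ($l{\left(j \right)} = j + 10 = 10 + j$)
$\frac{-22001 - 41096}{l{\left(201 \right)} + U} = \frac{-22001 - 41096}{\left(10 + 201\right) - \frac{1}{55525}} = - \frac{63097}{211 - \frac{1}{55525}} = - \frac{63097}{\frac{11715774}{55525}} = \left(-63097\right) \frac{55525}{11715774} = - \frac{3503460925}{11715774}$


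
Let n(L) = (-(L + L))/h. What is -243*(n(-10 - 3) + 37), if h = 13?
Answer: -9477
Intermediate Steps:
n(L) = -2*L/13 (n(L) = -(L + L)/13 = -2*L*(1/13) = -2*L/13)
-243*(n(-10 - 3) + 37) = -243*(-2*(-10 - 3)/13 + 37) = -243*(-2/13*(-13) + 37) = -243*(2 + 37) = -243*39 = -9477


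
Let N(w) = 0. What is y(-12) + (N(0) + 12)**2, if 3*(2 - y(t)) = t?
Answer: 150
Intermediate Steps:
y(t) = 2 - t/3
y(-12) + (N(0) + 12)**2 = (2 - 1/3*(-12)) + (0 + 12)**2 = (2 + 4) + 12**2 = 6 + 144 = 150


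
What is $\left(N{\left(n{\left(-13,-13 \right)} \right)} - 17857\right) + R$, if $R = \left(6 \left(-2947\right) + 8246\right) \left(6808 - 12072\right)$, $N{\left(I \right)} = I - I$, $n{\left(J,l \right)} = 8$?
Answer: $49653247$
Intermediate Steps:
$N{\left(I \right)} = 0$
$R = 49671104$ ($R = \left(-17682 + 8246\right) \left(-5264\right) = \left(-9436\right) \left(-5264\right) = 49671104$)
$\left(N{\left(n{\left(-13,-13 \right)} \right)} - 17857\right) + R = \left(0 - 17857\right) + 49671104 = -17857 + 49671104 = 49653247$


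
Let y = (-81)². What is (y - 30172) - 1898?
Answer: -25509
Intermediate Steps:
y = 6561
(y - 30172) - 1898 = (6561 - 30172) - 1898 = -23611 - 1898 = -25509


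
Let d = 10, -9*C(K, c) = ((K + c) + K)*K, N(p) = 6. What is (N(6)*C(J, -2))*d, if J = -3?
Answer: -160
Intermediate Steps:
C(K, c) = -K*(c + 2*K)/9 (C(K, c) = -((K + c) + K)*K/9 = -(c + 2*K)*K/9 = -K*(c + 2*K)/9)
(N(6)*C(J, -2))*d = (6*(-⅑*(-3)*(-2 + 2*(-3))))*10 = (6*(-⅑*(-3)*(-2 - 6)))*10 = (6*(-⅑*(-3)*(-8)))*10 = (6*(-8/3))*10 = -16*10 = -160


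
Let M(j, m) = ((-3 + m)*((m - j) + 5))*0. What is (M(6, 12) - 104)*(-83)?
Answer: 8632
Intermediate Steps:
M(j, m) = 0 (M(j, m) = ((-3 + m)*(5 + m - j))*0 = 0)
(M(6, 12) - 104)*(-83) = (0 - 104)*(-83) = -104*(-83) = 8632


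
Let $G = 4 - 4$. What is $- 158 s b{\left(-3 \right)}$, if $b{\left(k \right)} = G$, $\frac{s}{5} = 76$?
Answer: $0$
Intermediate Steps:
$s = 380$ ($s = 5 \cdot 76 = 380$)
$G = 0$ ($G = 4 - 4 = 0$)
$b{\left(k \right)} = 0$
$- 158 s b{\left(-3 \right)} = \left(-158\right) 380 \cdot 0 = \left(-60040\right) 0 = 0$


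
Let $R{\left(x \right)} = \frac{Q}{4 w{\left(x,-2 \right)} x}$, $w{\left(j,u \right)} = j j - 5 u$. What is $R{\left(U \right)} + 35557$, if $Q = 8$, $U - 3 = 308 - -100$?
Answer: $\frac{2468745302039}{69430641} \approx 35557.0$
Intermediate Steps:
$w{\left(j,u \right)} = j^{2} - 5 u$
$U = 411$ ($U = 3 + \left(308 - -100\right) = 3 + \left(308 + 100\right) = 3 + 408 = 411$)
$R{\left(x \right)} = \frac{8}{x \left(40 + 4 x^{2}\right)}$ ($R{\left(x \right)} = \frac{1}{4 \left(x^{2} - -10\right) x} 8 = \frac{1}{4 \left(x^{2} + 10\right) x} 8 = \frac{1}{4 \left(10 + x^{2}\right) x} 8 = \frac{1}{\left(40 + 4 x^{2}\right) x} 8 = \frac{1}{x \left(40 + 4 x^{2}\right)} 8 = \frac{8}{x \left(40 + 4 x^{2}\right)}$)
$R{\left(U \right)} + 35557 = \frac{2}{411 \left(10 + 411^{2}\right)} + 35557 = 2 \cdot \frac{1}{411} \frac{1}{10 + 168921} + 35557 = 2 \cdot \frac{1}{411} \cdot \frac{1}{168931} + 35557 = \frac{2}{69430641} + 35557 = \frac{2468745302039}{69430641}$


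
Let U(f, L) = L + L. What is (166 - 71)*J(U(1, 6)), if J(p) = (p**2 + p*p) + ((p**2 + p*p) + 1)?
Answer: 54815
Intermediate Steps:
U(f, L) = 2*L
J(p) = 1 + 4*p**2 (J(p) = (p**2 + p**2) + ((p**2 + p**2) + 1) = 2*p**2 + (2*p**2 + 1) = 2*p**2 + (1 + 2*p**2) = 1 + 4*p**2)
(166 - 71)*J(U(1, 6)) = (166 - 71)*(1 + 4*(2*6)**2) = 95*(1 + 4*12**2) = 95*(1 + 4*144) = 95*(1 + 576) = 95*577 = 54815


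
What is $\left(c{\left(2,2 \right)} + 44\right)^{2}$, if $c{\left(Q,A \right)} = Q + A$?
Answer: $2304$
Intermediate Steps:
$c{\left(Q,A \right)} = A + Q$
$\left(c{\left(2,2 \right)} + 44\right)^{2} = \left(\left(2 + 2\right) + 44\right)^{2} = \left(4 + 44\right)^{2} = 48^{2} = 2304$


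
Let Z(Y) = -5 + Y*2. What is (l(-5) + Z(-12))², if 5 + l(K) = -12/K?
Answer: 24964/25 ≈ 998.56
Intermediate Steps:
Z(Y) = -5 + 2*Y
l(K) = -5 - 12/K
(l(-5) + Z(-12))² = ((-5 - 12/(-5)) + (-5 + 2*(-12)))² = ((-5 - 12*(-⅕)) + (-5 - 24))² = ((-5 + 12/5) - 29)² = (-13/5 - 29)² = (-158/5)² = 24964/25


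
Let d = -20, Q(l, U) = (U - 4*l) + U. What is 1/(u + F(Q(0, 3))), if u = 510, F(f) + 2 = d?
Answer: 1/488 ≈ 0.0020492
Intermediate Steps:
Q(l, U) = -4*l + 2*U
F(f) = -22 (F(f) = -2 - 20 = -22)
1/(u + F(Q(0, 3))) = 1/(510 - 22) = 1/488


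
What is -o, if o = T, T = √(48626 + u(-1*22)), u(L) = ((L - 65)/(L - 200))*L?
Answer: -√66557191/37 ≈ -220.49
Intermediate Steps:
u(L) = L*(-65 + L)/(-200 + L) (u(L) = ((-65 + L)/(-200 + L))*L = L*(-65 + L)/(-200 + L))
T = √66557191/37 (T = √(48626 + (-1*22)*(-65 - 1*22)/(-200 - 1*22)) = √(48626 - 22*(-65 - 22)/(-200 - 22)) = √(48626 - 22*(-87)/(-222)) = √(48626 - 22*(-1/222)*(-87)) = √(48626 - 319/37) = √(1798843/37) = √66557191/37 ≈ 220.49)
o = √66557191/37 ≈ 220.49
-o = -√66557191/37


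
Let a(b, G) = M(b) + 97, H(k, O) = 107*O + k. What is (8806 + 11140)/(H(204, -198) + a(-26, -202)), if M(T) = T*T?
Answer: -19946/20209 ≈ -0.98699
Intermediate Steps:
M(T) = T²
H(k, O) = k + 107*O
a(b, G) = 97 + b² (a(b, G) = b² + 97 = 97 + b²)
(8806 + 11140)/(H(204, -198) + a(-26, -202)) = (8806 + 11140)/((204 + 107*(-198)) + (97 + (-26)²)) = 19946/((204 - 21186) + (97 + 676)) = 19946/(-20982 + 773) = 19946/(-20209) = 19946*(-1/20209) = -19946/20209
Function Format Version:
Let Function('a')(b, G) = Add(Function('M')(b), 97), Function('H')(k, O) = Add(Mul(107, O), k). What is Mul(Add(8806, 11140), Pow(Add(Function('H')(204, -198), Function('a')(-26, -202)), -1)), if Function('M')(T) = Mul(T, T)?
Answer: Rational(-19946, 20209) ≈ -0.98699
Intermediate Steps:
Function('M')(T) = Pow(T, 2)
Function('H')(k, O) = Add(k, Mul(107, O))
Function('a')(b, G) = Add(97, Pow(b, 2)) (Function('a')(b, G) = Add(Pow(b, 2), 97) = Add(97, Pow(b, 2)))
Mul(Add(8806, 11140), Pow(Add(Function('H')(204, -198), Function('a')(-26, -202)), -1)) = Mul(Add(8806, 11140), Pow(Add(Add(204, Mul(107, -198)), Add(97, Pow(-26, 2))), -1)) = Mul(19946, Pow(Add(Add(204, -21186), Add(97, 676)), -1)) = Mul(19946, Pow(Add(-20982, 773), -1)) = Mul(19946, Pow(-20209, -1)) = Mul(19946, Rational(-1, 20209)) = Rational(-19946, 20209)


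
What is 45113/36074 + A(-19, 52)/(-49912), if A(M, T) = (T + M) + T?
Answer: 66135699/52956632 ≈ 1.2489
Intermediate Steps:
A(M, T) = M + 2*T (A(M, T) = (M + T) + T = M + 2*T)
45113/36074 + A(-19, 52)/(-49912) = 45113/36074 + (-19 + 2*52)/(-49912) = 45113*(1/36074) + (-19 + 104)*(-1/49912) = 45113/36074 + 85*(-1/49912) = 45113/36074 - 5/2936 = 66135699/52956632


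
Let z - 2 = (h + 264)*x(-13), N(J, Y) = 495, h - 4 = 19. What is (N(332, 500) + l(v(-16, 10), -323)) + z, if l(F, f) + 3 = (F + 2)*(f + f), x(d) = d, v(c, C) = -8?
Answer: 639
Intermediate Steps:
h = 23 (h = 4 + 19 = 23)
l(F, f) = -3 + 2*f*(2 + F) (l(F, f) = -3 + (F + 2)*(f + f) = -3 + (2 + F)*(2*f) = -3 + 2*f*(2 + F))
z = -3729 (z = 2 + (23 + 264)*(-13) = 2 + 287*(-13) = 2 - 3731 = -3729)
(N(332, 500) + l(v(-16, 10), -323)) + z = (495 + (-3 + 4*(-323) + 2*(-8)*(-323))) - 3729 = (495 + (-3 - 1292 + 5168)) - 3729 = (495 + 3873) - 3729 = 4368 - 3729 = 639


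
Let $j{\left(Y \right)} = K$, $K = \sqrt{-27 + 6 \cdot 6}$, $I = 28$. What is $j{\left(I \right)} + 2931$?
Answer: $2934$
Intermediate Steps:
$K = 3$ ($K = \sqrt{-27 + 36} = \sqrt{9} = 3$)
$j{\left(Y \right)} = 3$
$j{\left(I \right)} + 2931 = 3 + 2931 = 2934$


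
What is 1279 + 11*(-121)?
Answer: -52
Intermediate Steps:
1279 + 11*(-121) = 1279 - 1331 = -52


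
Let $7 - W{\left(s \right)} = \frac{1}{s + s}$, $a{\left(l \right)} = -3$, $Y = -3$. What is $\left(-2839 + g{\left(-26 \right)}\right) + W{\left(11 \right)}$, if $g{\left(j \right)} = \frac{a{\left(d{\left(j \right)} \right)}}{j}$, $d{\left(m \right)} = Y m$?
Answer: $- \frac{404966}{143} \approx -2831.9$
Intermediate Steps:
$d{\left(m \right)} = - 3 m$
$W{\left(s \right)} = 7 - \frac{1}{2 s}$ ($W{\left(s \right)} = 7 - \frac{1}{s + s} = 7 - \frac{1}{2 s}$)
$g{\left(j \right)} = - \frac{3}{j}$
$\left(-2839 + g{\left(-26 \right)}\right) + W{\left(11 \right)} = \left(-2839 - \frac{3}{-26}\right) + \left(7 - \frac{1}{2 \cdot 11}\right) = \left(-2839 - - \frac{3}{26}\right) + \left(7 - \frac{1}{22}\right) = \left(-2839 + \frac{3}{26}\right) + \left(7 - \frac{1}{22}\right) = - \frac{73811}{26} + \frac{153}{22} = - \frac{404966}{143}$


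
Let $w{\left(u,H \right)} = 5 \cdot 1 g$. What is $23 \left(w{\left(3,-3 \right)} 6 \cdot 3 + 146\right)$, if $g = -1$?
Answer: $1288$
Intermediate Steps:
$w{\left(u,H \right)} = -5$ ($w{\left(u,H \right)} = 5 \cdot 1 \left(-1\right) = 5 \left(-1\right) = -5$)
$23 \left(w{\left(3,-3 \right)} 6 \cdot 3 + 146\right) = 23 \left(\left(-5\right) 6 \cdot 3 + 146\right) = 23 \left(\left(-30\right) 3 + 146\right) = 23 \left(-90 + 146\right) = 23 \cdot 56 = 1288$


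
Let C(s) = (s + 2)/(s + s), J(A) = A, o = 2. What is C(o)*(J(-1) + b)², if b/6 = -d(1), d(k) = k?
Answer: 49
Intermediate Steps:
b = -6 (b = 6*(-1*1) = 6*(-1) = -6)
C(s) = (2 + s)/(2*s) (C(s) = (2 + s)/((2*s)) = (2 + s)*(1/(2*s)) = (2 + s)/(2*s))
C(o)*(J(-1) + b)² = ((½)*(2 + 2)/2)*(-1 - 6)² = ((½)*(½)*4)*(-7)² = 1*49 = 49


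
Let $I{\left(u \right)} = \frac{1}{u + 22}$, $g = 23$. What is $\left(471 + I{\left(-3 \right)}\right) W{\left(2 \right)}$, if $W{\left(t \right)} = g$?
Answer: $\frac{205850}{19} \approx 10834.0$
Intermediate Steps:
$W{\left(t \right)} = 23$
$I{\left(u \right)} = \frac{1}{22 + u}$
$\left(471 + I{\left(-3 \right)}\right) W{\left(2 \right)} = \left(471 + \frac{1}{22 - 3}\right) 23 = \left(471 + \frac{1}{19}\right) 23 = \frac{8950}{19} \cdot 23 = \frac{205850}{19}$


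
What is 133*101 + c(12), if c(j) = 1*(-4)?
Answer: 13429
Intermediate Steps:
c(j) = -4
133*101 + c(12) = 133*101 - 4 = 13433 - 4 = 13429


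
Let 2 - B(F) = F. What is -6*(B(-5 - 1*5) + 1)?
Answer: -78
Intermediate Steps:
B(F) = 2 - F
-6*(B(-5 - 1*5) + 1) = -6*((2 - (-5 - 1*5)) + 1) = -6*((2 - (-5 - 5)) + 1) = -6*((2 - 1*(-10)) + 1) = -6*((2 + 10) + 1) = -6*(12 + 1) = -6*13 = -78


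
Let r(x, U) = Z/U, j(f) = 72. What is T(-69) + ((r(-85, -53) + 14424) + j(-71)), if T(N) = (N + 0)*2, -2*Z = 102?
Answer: 761025/53 ≈ 14359.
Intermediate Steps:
Z = -51 (Z = -½*102 = -51)
T(N) = 2*N (T(N) = N*2 = 2*N)
r(x, U) = -51/U
T(-69) + ((r(-85, -53) + 14424) + j(-71)) = 2*(-69) + ((-51/(-53) + 14424) + 72) = -138 + ((-51*(-1/53) + 14424) + 72) = -138 + ((51/53 + 14424) + 72) = -138 + (764523/53 + 72) = -138 + 768339/53 = 761025/53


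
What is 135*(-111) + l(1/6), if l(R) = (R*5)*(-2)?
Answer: -44960/3 ≈ -14987.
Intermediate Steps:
l(R) = -10*R (l(R) = (5*R)*(-2) = -10*R)
135*(-111) + l(1/6) = 135*(-111) - 10/6 = -14985 - 10*⅙ = -14985 - 5/3 = -44960/3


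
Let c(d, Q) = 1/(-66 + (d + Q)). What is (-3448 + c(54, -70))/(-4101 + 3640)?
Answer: 282737/37802 ≈ 7.4794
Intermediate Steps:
c(d, Q) = 1/(-66 + Q + d) (c(d, Q) = 1/(-66 + (Q + d)) = 1/(-66 + Q + d))
(-3448 + c(54, -70))/(-4101 + 3640) = (-3448 + 1/(-66 - 70 + 54))/(-4101 + 3640) = (-3448 + 1/(-82))/(-461) = (-3448 - 1/82)*(-1/461) = -282737/82*(-1/461) = 282737/37802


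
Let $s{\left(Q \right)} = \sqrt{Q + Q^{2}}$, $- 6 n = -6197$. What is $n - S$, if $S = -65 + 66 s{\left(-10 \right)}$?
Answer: $\frac{6587}{6} - 198 \sqrt{10} \approx 471.7$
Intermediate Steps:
$n = \frac{6197}{6}$ ($n = \left(- \frac{1}{6}\right) \left(-6197\right) = \frac{6197}{6} \approx 1032.8$)
$S = -65 + 198 \sqrt{10}$ ($S = -65 + 66 \sqrt{- 10 \left(1 - 10\right)} = -65 + 66 \sqrt{\left(-10\right) \left(-9\right)} = -65 + 66 \sqrt{90} = -65 + 66 \cdot 3 \sqrt{10} = -65 + 198 \sqrt{10} \approx 561.13$)
$n - S = \frac{6197}{6} - \left(-65 + 198 \sqrt{10}\right) = \frac{6197}{6} + \left(65 - 198 \sqrt{10}\right) = \frac{6587}{6} - 198 \sqrt{10}$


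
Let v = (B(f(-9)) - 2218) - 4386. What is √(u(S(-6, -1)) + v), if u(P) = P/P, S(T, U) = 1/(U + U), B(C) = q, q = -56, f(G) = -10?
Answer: I*√6659 ≈ 81.603*I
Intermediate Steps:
B(C) = -56
S(T, U) = 1/(2*U)
v = -6660 (v = (-56 - 2218) - 4386 = -2274 - 4386 = -6660)
u(P) = 1
√(u(S(-6, -1)) + v) = √(1 - 6660) = √(-6659) = I*√6659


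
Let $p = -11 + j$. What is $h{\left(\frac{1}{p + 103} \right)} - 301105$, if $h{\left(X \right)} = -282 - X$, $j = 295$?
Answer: $- \frac{116636770}{387} \approx -3.0139 \cdot 10^{5}$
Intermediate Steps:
$p = 284$ ($p = -11 + 295 = 284$)
$h{\left(\frac{1}{p + 103} \right)} - 301105 = \left(-282 - \frac{1}{284 + 103}\right) - 301105 = \left(-282 - \frac{1}{387}\right) - 301105 = - \frac{109135}{387} - 301105 = - \frac{116636770}{387}$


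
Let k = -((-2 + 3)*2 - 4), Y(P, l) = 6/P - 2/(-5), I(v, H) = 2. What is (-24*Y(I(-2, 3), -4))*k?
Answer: -816/5 ≈ -163.20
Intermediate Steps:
Y(P, l) = ⅖ + 6/P (Y(P, l) = 6/P - 2*(-⅕) = 6/P + ⅖ = ⅖ + 6/P)
k = 2 (k = -(1*2 - 4) = -(2 - 4) = -1*(-2) = 2)
(-24*Y(I(-2, 3), -4))*k = -24*(⅖ + 6/2)*2 = -24*(⅖ + 6*(½))*2 = -24*(⅖ + 3)*2 = -24*17/5*2 = -408/5*2 = -816/5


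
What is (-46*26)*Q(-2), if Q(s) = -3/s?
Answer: -1794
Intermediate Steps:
(-46*26)*Q(-2) = (-46*26)*(-3/(-2)) = -(-3588)*(-1)/2 = -1196*3/2 = -1794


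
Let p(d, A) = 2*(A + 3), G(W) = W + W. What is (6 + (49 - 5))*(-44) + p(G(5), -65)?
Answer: -2324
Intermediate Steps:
G(W) = 2*W
p(d, A) = 6 + 2*A (p(d, A) = 2*(3 + A) = 6 + 2*A)
(6 + (49 - 5))*(-44) + p(G(5), -65) = (6 + (49 - 5))*(-44) + (6 + 2*(-65)) = (6 + 44)*(-44) + (6 - 130) = 50*(-44) - 124 = -2200 - 124 = -2324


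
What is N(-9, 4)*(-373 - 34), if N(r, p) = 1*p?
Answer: -1628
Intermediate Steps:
N(r, p) = p
N(-9, 4)*(-373 - 34) = 4*(-373 - 34) = 4*(-407) = -1628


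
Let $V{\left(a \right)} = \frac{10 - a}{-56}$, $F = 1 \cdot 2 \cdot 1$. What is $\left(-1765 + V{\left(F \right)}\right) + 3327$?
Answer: $\frac{10933}{7} \approx 1561.9$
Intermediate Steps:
$F = 2$ ($F = 2 \cdot 1 = 2$)
$V{\left(a \right)} = - \frac{5}{28} + \frac{a}{56}$ ($V{\left(a \right)} = \left(10 - a\right) \left(- \frac{1}{56}\right) = - \frac{5}{28} + \frac{a}{56}$)
$\left(-1765 + V{\left(F \right)}\right) + 3327 = \left(-1765 + \left(- \frac{5}{28} + \frac{1}{56} \cdot 2\right)\right) + 3327 = \left(-1765 + \left(- \frac{5}{28} + \frac{1}{28}\right)\right) + 3327 = \left(-1765 - \frac{1}{7}\right) + 3327 = - \frac{12356}{7} + 3327 = \frac{10933}{7}$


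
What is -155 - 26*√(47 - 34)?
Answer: -155 - 26*√13 ≈ -248.74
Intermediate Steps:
-155 - 26*√(47 - 34) = -155 - 26*√13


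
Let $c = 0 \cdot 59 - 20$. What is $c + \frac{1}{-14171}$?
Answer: $- \frac{283421}{14171} \approx -20.0$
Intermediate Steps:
$c = -20$ ($c = 0 - 20 = -20$)
$c + \frac{1}{-14171} = -20 + \frac{1}{-14171} = -20 - \frac{1}{14171} = - \frac{283421}{14171}$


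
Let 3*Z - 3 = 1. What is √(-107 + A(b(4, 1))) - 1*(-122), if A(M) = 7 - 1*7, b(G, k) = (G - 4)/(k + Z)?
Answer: 122 + I*√107 ≈ 122.0 + 10.344*I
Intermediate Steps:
Z = 4/3 (Z = 1 + (⅓)*1 = 1 + ⅓ = 4/3 ≈ 1.3333)
b(G, k) = (-4 + G)/(4/3 + k) (b(G, k) = (G - 4)/(k + 4/3) = (-4 + G)/(4/3 + k))
A(M) = 0 (A(M) = 7 - 7 = 0)
√(-107 + A(b(4, 1))) - 1*(-122) = √(-107 + 0) - 1*(-122) = √(-107) + 122 = I*√107 + 122 = 122 + I*√107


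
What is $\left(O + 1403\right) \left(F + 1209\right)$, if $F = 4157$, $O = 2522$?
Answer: $21061550$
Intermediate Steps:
$\left(O + 1403\right) \left(F + 1209\right) = \left(2522 + 1403\right) \left(4157 + 1209\right) = 3925 \cdot 5366 = 21061550$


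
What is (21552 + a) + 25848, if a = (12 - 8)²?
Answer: 47416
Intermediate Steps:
a = 16 (a = 4² = 16)
(21552 + a) + 25848 = (21552 + 16) + 25848 = 21568 + 25848 = 47416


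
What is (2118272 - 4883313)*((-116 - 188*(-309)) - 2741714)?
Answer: 7420645603258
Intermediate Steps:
(2118272 - 4883313)*((-116 - 188*(-309)) - 2741714) = -2765041*((-116 + 58092) - 2741714) = -2765041*(57976 - 2741714) = -2765041*(-2683738) = 7420645603258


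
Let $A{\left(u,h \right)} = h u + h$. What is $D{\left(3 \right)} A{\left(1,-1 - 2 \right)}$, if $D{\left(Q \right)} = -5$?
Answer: $30$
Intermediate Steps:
$A{\left(u,h \right)} = h + h u$
$D{\left(3 \right)} A{\left(1,-1 - 2 \right)} = - 5 \left(-1 - 2\right) \left(1 + 1\right) = - 5 \left(-1 - 2\right) 2 = - 5 \left(\left(-3\right) 2\right) = \left(-5\right) \left(-6\right) = 30$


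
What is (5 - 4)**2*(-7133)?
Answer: -7133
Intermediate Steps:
(5 - 4)**2*(-7133) = 1**2*(-7133) = 1*(-7133) = -7133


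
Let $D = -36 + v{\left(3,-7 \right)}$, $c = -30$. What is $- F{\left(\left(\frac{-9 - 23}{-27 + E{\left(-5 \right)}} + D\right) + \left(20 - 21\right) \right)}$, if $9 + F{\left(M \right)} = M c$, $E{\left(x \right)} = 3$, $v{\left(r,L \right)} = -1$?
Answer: $-1091$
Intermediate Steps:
$D = -37$ ($D = -36 - 1 = -37$)
$F{\left(M \right)} = -9 - 30 M$ ($F{\left(M \right)} = -9 + M \left(-30\right) = -9 - 30 M$)
$- F{\left(\left(\frac{-9 - 23}{-27 + E{\left(-5 \right)}} + D\right) + \left(20 - 21\right) \right)} = - (-9 - 30 \left(\left(\frac{-9 - 23}{-27 + 3} - 37\right) + \left(20 - 21\right)\right)) = - (-9 - 30 \left(\left(- \frac{32}{-24} - 37\right) + \left(20 - 21\right)\right)) = - (-9 - 30 \left(\left(\left(-32\right) \left(- \frac{1}{24}\right) - 37\right) - 1\right)) = - (-9 - 30 \left(\left(\frac{4}{3} - 37\right) - 1\right)) = - (-9 - 30 \left(- \frac{107}{3} - 1\right)) = - (-9 - -1100) = - (-9 + 1100) = \left(-1\right) 1091 = -1091$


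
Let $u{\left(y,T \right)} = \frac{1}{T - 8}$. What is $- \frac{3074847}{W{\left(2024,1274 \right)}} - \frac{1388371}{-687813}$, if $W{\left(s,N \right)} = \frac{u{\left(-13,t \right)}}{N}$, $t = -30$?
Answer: $\frac{102387494435436103}{687813} \approx 1.4886 \cdot 10^{11}$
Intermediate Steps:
$u{\left(y,T \right)} = \frac{1}{-8 + T}$
$W{\left(s,N \right)} = - \frac{1}{38 N}$ ($W{\left(s,N \right)} = \frac{1}{\left(-8 - 30\right) N} = \frac{1}{\left(-38\right) N} = - \frac{1}{38 N}$)
$- \frac{3074847}{W{\left(2024,1274 \right)}} - \frac{1388371}{-687813} = - \frac{3074847}{\left(- \frac{1}{38}\right) \frac{1}{1274}} - \frac{1388371}{-687813} = - \frac{3074847}{\left(- \frac{1}{38}\right) \frac{1}{1274}} - - \frac{1388371}{687813} = - \frac{3074847}{- \frac{1}{48412}} + \frac{1388371}{687813} = \left(-3074847\right) \left(-48412\right) + \frac{1388371}{687813} = 148859492964 + \frac{1388371}{687813} = \frac{102387494435436103}{687813}$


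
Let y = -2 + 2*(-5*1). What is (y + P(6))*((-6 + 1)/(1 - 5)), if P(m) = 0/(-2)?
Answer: -15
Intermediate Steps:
P(m) = 0 (P(m) = 0*(-½) = 0)
y = -12 (y = -2 + 2*(-5) = -2 - 10 = -12)
(y + P(6))*((-6 + 1)/(1 - 5)) = (-12 + 0)*((-6 + 1)/(1 - 5)) = -(-60)/(-4) = -(-60)*(-1)/4 = -12*5/4 = -15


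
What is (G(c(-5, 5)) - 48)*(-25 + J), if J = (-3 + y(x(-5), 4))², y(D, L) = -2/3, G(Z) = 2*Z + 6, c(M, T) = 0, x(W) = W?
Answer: 1456/3 ≈ 485.33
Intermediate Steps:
G(Z) = 6 + 2*Z
y(D, L) = -⅔ (y(D, L) = -2*⅓ = -⅔)
J = 121/9 (J = (-3 - ⅔)² = (-11/3)² = 121/9 ≈ 13.444)
(G(c(-5, 5)) - 48)*(-25 + J) = ((6 + 2*0) - 48)*(-25 + 121/9) = ((6 + 0) - 48)*(-104/9) = (6 - 48)*(-104/9) = -42*(-104/9) = 1456/3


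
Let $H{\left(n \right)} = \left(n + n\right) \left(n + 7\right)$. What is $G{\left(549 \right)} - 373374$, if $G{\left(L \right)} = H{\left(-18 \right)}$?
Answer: $-372978$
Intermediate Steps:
$H{\left(n \right)} = 2 n \left(7 + n\right)$
$G{\left(L \right)} = 396$ ($G{\left(L \right)} = 2 \left(-18\right) \left(7 - 18\right) = 2 \left(-18\right) \left(-11\right) = 396$)
$G{\left(549 \right)} - 373374 = 396 - 373374 = -372978$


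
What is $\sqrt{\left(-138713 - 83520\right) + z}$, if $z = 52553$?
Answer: $4 i \sqrt{10605} \approx 411.92 i$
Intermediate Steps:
$\sqrt{\left(-138713 - 83520\right) + z} = \sqrt{\left(-138713 - 83520\right) + 52553} = \sqrt{-222233 + 52553} = \sqrt{-169680} = 4 i \sqrt{10605}$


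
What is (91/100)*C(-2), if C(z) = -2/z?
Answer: 91/100 ≈ 0.91000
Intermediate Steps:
(91/100)*C(-2) = (91/100)*(-2/(-2)) = ((1/100)*91)*(-2*(-1/2)) = (91/100)*1 = 91/100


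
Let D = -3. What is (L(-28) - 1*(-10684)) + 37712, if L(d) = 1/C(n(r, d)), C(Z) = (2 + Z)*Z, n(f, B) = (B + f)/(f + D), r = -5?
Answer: 78256396/1617 ≈ 48396.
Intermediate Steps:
n(f, B) = (B + f)/(-3 + f) (n(f, B) = (B + f)/(f - 3) = (B + f)/(-3 + f))
C(Z) = Z*(2 + Z)
L(d) = 1/((5/8 - d/8)*(21/8 - d/8)) (L(d) = 1/(((d - 5)/(-3 - 5))*(2 + (d - 5)/(-3 - 5))) = 1/(((-5 + d)/(-8))*(2 + (-5 + d)/(-8))) = 1/((-(-5 + d)/8)*(2 - (-5 + d)/8)) = 1/((5/8 - d/8)*(2 + (5/8 - d/8))) = 1/((5/8 - d/8)*(21/8 - d/8)))
(L(-28) - 1*(-10684)) + 37712 = (64/((-21 - 28)*(-5 - 28)) - 1*(-10684)) + 37712 = (64/(-49*(-33)) + 10684) + 37712 = (64*(-1/49)*(-1/33) + 10684) + 37712 = (64/1617 + 10684) + 37712 = 17276092/1617 + 37712 = 78256396/1617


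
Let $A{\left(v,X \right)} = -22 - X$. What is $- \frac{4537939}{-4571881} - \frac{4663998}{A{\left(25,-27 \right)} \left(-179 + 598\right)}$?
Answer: $- \frac{21313736858033}{9578090695} \approx -2225.3$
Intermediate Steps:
$- \frac{4537939}{-4571881} - \frac{4663998}{A{\left(25,-27 \right)} \left(-179 + 598\right)} = - \frac{4537939}{-4571881} - \frac{4663998}{\left(-22 - -27\right) \left(-179 + 598\right)} = \left(-4537939\right) \left(- \frac{1}{4571881}\right) - \frac{4663998}{\left(-22 + 27\right) 419} = \frac{4537939}{4571881} - \frac{4663998}{5 \cdot 419} = \frac{4537939}{4571881} - \frac{4663998}{2095} = - \frac{21313736858033}{9578090695}$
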